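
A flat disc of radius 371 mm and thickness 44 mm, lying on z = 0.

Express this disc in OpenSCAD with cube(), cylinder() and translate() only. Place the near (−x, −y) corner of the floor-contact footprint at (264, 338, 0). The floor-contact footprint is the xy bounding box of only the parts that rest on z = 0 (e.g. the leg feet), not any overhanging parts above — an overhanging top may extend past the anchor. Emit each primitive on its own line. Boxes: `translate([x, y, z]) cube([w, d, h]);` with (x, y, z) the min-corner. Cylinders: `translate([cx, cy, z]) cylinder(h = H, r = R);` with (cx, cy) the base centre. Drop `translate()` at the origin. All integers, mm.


translate([635, 709, 0]) cylinder(h = 44, r = 371);


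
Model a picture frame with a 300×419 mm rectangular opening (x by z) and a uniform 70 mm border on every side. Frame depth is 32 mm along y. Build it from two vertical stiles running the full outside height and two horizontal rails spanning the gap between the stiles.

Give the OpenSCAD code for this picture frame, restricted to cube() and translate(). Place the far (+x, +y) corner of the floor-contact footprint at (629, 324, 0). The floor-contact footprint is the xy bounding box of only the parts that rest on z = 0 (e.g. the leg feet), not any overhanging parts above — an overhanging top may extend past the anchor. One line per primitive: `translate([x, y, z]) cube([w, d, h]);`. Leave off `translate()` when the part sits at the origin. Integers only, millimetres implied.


translate([189, 292, 0]) cube([70, 32, 559]);
translate([559, 292, 0]) cube([70, 32, 559]);
translate([259, 292, 0]) cube([300, 32, 70]);
translate([259, 292, 489]) cube([300, 32, 70]);


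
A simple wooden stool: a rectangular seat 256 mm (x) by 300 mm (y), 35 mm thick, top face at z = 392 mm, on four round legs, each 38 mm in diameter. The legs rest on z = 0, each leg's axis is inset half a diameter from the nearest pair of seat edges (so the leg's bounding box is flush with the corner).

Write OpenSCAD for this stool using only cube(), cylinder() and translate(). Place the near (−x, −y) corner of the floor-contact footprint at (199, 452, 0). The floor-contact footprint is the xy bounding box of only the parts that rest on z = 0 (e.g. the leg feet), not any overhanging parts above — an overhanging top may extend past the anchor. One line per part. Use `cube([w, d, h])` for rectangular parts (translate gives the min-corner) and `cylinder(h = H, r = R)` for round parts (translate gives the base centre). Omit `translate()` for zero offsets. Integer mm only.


translate([199, 452, 357]) cube([256, 300, 35]);
translate([218, 471, 0]) cylinder(h = 357, r = 19);
translate([436, 471, 0]) cylinder(h = 357, r = 19);
translate([218, 733, 0]) cylinder(h = 357, r = 19);
translate([436, 733, 0]) cylinder(h = 357, r = 19);


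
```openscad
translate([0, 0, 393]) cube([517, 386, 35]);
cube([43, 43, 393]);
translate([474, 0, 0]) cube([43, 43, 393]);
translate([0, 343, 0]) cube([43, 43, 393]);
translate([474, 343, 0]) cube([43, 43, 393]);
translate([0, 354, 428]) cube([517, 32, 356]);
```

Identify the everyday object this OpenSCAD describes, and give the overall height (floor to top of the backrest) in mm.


A chair. The overall height is 784 mm.

A slab on four corner posts with a tall panel at the back — a chair. The seat slab sits at z = 393 with thickness 35, and the 356 mm backrest starts at the seat top, so the overall height is 393 + 35 + 356 = 784 mm.


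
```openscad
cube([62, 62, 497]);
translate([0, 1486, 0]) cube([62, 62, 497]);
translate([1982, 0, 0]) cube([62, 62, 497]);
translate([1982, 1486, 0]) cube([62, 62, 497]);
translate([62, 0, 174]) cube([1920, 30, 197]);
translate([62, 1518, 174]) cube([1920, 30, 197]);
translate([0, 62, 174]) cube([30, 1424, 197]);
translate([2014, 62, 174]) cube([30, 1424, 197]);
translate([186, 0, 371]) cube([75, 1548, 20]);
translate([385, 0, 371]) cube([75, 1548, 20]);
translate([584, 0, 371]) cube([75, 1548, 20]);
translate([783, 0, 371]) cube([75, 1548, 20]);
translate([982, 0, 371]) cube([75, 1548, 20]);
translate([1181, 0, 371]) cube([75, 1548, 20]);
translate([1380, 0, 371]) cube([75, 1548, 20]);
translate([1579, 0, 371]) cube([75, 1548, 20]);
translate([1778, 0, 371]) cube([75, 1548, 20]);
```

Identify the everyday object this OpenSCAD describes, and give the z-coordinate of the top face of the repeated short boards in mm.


A bed frame. The slat-top height is 391 mm.

Four posts, four rails, and a row of slats — a bed frame. Slats sit on the rails at z = 174 + 197 = 371; with slat thickness 20, the top is 391 mm.


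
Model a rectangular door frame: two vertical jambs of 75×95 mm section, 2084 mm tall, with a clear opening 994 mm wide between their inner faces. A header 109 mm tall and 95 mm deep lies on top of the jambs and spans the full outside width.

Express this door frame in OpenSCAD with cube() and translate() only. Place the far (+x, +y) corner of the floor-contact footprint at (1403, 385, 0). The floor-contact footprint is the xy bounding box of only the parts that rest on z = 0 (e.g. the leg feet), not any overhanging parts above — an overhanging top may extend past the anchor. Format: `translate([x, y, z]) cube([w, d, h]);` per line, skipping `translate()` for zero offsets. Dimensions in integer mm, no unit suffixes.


translate([259, 290, 0]) cube([75, 95, 2084]);
translate([1328, 290, 0]) cube([75, 95, 2084]);
translate([259, 290, 2084]) cube([1144, 95, 109]);


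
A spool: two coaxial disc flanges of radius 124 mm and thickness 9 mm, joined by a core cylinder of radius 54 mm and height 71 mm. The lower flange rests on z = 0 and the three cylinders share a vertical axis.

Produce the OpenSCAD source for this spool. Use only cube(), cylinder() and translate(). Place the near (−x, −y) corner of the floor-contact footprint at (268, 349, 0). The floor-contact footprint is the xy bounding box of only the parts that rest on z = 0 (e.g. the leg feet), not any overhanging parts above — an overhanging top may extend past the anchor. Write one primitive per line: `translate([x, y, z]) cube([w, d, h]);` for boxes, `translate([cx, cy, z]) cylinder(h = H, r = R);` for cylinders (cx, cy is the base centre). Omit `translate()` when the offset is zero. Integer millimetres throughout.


translate([392, 473, 0]) cylinder(h = 9, r = 124);
translate([392, 473, 9]) cylinder(h = 71, r = 54);
translate([392, 473, 80]) cylinder(h = 9, r = 124);


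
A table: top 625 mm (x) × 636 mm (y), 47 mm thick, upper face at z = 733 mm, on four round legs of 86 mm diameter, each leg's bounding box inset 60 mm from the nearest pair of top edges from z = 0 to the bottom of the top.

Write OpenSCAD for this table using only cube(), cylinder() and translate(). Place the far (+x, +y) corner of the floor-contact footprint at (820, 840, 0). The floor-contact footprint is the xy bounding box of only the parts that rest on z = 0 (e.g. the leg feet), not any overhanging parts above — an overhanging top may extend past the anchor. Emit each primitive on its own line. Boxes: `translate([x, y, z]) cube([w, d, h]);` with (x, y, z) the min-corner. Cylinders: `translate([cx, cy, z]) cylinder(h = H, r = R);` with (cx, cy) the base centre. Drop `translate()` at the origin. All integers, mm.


translate([255, 264, 686]) cube([625, 636, 47]);
translate([358, 367, 0]) cylinder(h = 686, r = 43);
translate([777, 367, 0]) cylinder(h = 686, r = 43);
translate([358, 797, 0]) cylinder(h = 686, r = 43);
translate([777, 797, 0]) cylinder(h = 686, r = 43);


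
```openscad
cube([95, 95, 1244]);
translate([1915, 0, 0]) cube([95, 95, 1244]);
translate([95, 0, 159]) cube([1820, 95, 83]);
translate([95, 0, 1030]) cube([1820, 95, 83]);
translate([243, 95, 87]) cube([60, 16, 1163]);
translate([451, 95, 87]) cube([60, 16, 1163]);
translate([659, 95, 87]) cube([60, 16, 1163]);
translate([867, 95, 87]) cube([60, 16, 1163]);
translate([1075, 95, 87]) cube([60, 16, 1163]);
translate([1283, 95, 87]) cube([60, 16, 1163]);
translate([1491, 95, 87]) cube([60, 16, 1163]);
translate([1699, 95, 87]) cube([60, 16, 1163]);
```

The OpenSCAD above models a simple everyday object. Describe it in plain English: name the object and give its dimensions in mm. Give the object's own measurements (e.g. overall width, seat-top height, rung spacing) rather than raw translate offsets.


A fence section. Two 95×95 mm posts, 1244 mm tall, stand on the floor with a clear span of 1820 mm between their inner faces. Two horizontal rails of 95×83 mm section span the gap between the posts with their undersides at z = 159 mm and z = 1030 mm, flush with the posts' −y face. 8 pickets, each 60 mm wide, 16 mm thick and 1163 mm tall, are fixed to the +y face of the rails with their bottoms at z = 87 mm, spaced across the span with a 148 mm gap after the −x post and between neighbouring pickets, with 156 mm left before the +x post.


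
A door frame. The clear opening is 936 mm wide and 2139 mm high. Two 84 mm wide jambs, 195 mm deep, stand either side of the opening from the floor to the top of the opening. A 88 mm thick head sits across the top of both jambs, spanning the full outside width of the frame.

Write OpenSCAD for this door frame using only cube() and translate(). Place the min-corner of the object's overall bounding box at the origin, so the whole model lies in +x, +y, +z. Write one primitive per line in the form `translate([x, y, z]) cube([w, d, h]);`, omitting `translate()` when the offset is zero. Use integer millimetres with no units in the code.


cube([84, 195, 2139]);
translate([1020, 0, 0]) cube([84, 195, 2139]);
translate([0, 0, 2139]) cube([1104, 195, 88]);


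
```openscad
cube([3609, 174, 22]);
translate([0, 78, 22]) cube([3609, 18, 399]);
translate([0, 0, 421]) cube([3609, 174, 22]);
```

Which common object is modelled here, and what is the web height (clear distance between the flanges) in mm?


An I-beam. The web height is 399 mm.

Two wide flanges with a thin centred web — an I-beam. Overall 443 mm minus two 22 mm flanges gives a web of 443 − 2·22 = 399 mm.


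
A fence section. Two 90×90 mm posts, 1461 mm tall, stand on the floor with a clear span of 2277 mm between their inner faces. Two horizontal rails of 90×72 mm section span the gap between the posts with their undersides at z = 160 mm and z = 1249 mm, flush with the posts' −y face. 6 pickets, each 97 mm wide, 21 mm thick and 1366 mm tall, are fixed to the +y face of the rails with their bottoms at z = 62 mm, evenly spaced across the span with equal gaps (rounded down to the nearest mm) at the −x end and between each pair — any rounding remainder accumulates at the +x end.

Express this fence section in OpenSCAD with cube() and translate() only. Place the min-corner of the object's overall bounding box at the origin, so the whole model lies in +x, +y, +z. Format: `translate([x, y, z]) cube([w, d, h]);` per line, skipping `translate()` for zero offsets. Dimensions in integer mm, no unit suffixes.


cube([90, 90, 1461]);
translate([2367, 0, 0]) cube([90, 90, 1461]);
translate([90, 0, 160]) cube([2277, 90, 72]);
translate([90, 0, 1249]) cube([2277, 90, 72]);
translate([332, 90, 62]) cube([97, 21, 1366]);
translate([671, 90, 62]) cube([97, 21, 1366]);
translate([1010, 90, 62]) cube([97, 21, 1366]);
translate([1349, 90, 62]) cube([97, 21, 1366]);
translate([1688, 90, 62]) cube([97, 21, 1366]);
translate([2027, 90, 62]) cube([97, 21, 1366]);


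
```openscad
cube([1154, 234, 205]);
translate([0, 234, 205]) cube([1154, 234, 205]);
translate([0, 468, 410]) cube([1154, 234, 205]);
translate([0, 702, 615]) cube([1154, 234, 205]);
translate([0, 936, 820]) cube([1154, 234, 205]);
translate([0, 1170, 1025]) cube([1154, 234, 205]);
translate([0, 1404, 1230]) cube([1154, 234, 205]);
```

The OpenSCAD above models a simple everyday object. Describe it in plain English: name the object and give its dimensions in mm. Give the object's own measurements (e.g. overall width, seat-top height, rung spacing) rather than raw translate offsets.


A straight staircase of 7 solid steps. Each step is 1154 mm wide (x), 234 mm deep (y, the going) and 205 mm tall (the rise). The first step rests on the floor; each subsequent step sits one going further in +y and one rise higher in +z, directly behind and above the previous step with no overlap.


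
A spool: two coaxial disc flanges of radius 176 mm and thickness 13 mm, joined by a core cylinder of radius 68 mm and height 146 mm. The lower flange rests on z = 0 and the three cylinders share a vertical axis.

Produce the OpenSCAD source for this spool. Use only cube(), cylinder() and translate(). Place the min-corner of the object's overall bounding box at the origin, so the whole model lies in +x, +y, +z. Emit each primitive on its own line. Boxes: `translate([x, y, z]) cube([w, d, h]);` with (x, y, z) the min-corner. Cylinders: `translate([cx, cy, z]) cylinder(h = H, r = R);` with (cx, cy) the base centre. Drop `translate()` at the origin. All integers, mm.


translate([176, 176, 0]) cylinder(h = 13, r = 176);
translate([176, 176, 13]) cylinder(h = 146, r = 68);
translate([176, 176, 159]) cylinder(h = 13, r = 176);


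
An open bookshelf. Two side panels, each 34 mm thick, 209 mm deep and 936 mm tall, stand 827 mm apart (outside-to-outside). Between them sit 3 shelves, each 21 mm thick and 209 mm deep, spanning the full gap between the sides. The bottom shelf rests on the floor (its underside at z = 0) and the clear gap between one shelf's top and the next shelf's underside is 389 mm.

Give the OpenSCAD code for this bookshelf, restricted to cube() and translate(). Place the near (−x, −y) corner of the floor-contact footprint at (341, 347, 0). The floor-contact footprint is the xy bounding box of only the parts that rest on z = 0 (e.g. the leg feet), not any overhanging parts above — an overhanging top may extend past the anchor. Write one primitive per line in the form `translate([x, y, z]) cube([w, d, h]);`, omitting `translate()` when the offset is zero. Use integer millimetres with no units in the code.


translate([341, 347, 0]) cube([34, 209, 936]);
translate([1134, 347, 0]) cube([34, 209, 936]);
translate([375, 347, 0]) cube([759, 209, 21]);
translate([375, 347, 410]) cube([759, 209, 21]);
translate([375, 347, 820]) cube([759, 209, 21]);


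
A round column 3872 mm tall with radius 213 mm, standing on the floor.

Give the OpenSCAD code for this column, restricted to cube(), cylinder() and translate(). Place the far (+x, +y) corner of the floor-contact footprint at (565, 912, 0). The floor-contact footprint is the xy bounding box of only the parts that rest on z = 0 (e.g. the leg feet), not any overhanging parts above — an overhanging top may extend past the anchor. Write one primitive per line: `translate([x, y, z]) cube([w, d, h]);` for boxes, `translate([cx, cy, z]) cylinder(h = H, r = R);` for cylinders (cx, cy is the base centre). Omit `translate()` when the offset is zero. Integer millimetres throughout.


translate([352, 699, 0]) cylinder(h = 3872, r = 213);


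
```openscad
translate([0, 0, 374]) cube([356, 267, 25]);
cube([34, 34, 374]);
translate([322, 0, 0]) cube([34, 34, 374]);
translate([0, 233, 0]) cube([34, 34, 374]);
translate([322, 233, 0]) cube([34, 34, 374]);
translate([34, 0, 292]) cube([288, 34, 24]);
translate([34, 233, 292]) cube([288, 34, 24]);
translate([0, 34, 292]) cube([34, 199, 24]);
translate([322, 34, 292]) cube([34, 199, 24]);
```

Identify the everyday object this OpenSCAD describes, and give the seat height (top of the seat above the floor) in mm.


A stool. The seat height is 399 mm.

A 356×267×25 slab at z = 374 on four corner posts — a stool. The seat top is 374 + 25 = 399 mm.


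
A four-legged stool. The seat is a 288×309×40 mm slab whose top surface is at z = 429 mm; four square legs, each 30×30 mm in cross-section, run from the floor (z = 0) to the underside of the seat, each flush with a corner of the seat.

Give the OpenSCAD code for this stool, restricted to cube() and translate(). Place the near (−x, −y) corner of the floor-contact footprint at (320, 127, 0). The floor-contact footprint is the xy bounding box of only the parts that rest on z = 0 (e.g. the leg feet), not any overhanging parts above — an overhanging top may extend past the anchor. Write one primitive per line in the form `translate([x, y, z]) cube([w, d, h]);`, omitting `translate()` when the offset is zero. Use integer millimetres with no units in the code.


translate([320, 127, 389]) cube([288, 309, 40]);
translate([320, 127, 0]) cube([30, 30, 389]);
translate([578, 127, 0]) cube([30, 30, 389]);
translate([320, 406, 0]) cube([30, 30, 389]);
translate([578, 406, 0]) cube([30, 30, 389]);


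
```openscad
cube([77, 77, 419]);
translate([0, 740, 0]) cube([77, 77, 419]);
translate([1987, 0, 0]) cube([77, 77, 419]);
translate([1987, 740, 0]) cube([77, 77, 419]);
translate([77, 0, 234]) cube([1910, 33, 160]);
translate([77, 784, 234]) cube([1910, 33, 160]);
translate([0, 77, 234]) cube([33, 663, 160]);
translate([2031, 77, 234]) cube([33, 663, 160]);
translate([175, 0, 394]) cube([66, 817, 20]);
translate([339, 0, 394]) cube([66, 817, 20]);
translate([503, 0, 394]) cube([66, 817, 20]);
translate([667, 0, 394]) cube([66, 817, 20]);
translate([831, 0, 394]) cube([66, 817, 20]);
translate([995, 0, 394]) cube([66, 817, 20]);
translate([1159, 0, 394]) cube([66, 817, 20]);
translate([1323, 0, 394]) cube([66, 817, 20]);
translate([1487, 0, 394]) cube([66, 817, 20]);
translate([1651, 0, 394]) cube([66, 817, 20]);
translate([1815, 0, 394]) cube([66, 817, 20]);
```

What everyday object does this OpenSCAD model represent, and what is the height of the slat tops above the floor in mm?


A bed frame. The slat-top height is 414 mm.

Four posts, four rails, and a row of slats — a bed frame. Slats sit on the rails at z = 234 + 160 = 394; with slat thickness 20, the top is 414 mm.


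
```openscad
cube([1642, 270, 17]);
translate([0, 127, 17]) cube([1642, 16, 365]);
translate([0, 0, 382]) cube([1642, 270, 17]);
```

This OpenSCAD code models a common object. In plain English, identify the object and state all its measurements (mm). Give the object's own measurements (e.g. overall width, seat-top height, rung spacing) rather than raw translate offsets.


An I-beam lying along x, 1642 mm long. Overall section height 399 mm. Two flanges 270 mm wide (y) and 17 mm thick, one on the floor and one at the top; a web 16 mm thick runs between them, centred on the flange width.


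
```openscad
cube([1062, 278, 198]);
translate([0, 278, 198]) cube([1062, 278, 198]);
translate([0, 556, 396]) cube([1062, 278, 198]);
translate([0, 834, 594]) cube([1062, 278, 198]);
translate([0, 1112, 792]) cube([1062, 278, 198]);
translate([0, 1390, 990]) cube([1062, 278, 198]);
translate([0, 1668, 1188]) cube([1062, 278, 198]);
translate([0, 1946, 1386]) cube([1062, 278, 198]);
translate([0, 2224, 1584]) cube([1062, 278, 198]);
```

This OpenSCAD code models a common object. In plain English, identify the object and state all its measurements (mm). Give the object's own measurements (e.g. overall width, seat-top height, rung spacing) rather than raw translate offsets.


A straight staircase of 9 solid steps. Each step is 1062 mm wide (x), 278 mm deep (y, the going) and 198 mm tall (the rise). The first step rests on the floor; each subsequent step sits one going further in +y and one rise higher in +z, directly behind and above the previous step with no overlap.


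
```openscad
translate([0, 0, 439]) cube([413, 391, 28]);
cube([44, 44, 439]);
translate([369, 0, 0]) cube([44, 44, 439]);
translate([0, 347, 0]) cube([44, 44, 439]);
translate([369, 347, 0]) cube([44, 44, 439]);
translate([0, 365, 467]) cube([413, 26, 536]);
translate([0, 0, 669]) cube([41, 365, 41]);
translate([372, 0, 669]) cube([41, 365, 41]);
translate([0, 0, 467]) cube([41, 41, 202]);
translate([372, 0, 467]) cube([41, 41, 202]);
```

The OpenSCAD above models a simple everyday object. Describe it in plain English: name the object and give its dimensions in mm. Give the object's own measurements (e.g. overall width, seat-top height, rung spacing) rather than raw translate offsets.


A chair. The seat is a 413×391×28 mm slab with its top at z = 467 mm, on four 44×44 mm corner legs (flush with the seat edges, standing on z = 0). A flat backrest 26 mm thick, 536 mm tall, spans the full seat width and rises from the seat top along its +y edge, rear face flush with the rear of the seat. Two armrests of 41×41 mm section run along each side from the seat's front edge to the front of the backrest, top faces 243 mm above the seat top and outer faces flush with the seat's x-edges; a 41×41 mm post under the front of each armrest stands on the seat at the front corner.


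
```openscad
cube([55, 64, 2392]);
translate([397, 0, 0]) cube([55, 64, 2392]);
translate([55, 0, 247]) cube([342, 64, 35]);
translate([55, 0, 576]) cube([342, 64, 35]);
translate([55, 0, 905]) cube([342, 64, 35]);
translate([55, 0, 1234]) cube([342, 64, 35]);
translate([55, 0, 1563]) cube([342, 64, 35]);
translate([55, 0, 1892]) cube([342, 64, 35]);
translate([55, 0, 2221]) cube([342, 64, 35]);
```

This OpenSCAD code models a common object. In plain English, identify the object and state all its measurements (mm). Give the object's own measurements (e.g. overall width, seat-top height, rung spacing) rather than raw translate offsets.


A straight ladder. Two 55×64 mm vertical rails, 2392 mm tall, stand 452 mm apart (outside-to-outside) with their front faces coplanar on the −y side. 7 rungs, each 64 mm deep and 35 mm tall, span between the inner faces of the rails, front faces flush with the rails. The lowest rung's underside is at z = 247 mm and rungs are spaced 329 mm apart (underside to underside).


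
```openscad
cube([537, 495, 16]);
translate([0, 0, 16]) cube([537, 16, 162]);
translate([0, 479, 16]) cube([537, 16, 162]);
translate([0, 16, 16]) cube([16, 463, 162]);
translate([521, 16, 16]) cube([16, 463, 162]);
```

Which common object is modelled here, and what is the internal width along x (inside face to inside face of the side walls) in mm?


An open box. The internal width is 505 mm.

A 537×495 base slab with four walls standing on it — an open box. The base is 537 mm wide and the walls are 16 mm thick, so the internal width is 537 − 2 × 16 = 505 mm.


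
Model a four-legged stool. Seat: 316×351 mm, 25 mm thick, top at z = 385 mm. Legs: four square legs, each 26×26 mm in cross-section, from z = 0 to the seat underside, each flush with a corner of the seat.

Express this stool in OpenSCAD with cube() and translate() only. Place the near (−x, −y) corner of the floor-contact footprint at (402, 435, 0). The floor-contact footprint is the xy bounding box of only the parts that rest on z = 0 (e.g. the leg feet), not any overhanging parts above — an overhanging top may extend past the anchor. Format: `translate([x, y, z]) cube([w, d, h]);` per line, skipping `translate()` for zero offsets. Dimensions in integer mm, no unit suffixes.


// leg_h = 385 - 25 = 360
translate([402, 435, 360]) cube([316, 351, 25]);
translate([402, 435, 0]) cube([26, 26, 360]);
translate([692, 435, 0]) cube([26, 26, 360]);
translate([402, 760, 0]) cube([26, 26, 360]);
translate([692, 760, 0]) cube([26, 26, 360]);


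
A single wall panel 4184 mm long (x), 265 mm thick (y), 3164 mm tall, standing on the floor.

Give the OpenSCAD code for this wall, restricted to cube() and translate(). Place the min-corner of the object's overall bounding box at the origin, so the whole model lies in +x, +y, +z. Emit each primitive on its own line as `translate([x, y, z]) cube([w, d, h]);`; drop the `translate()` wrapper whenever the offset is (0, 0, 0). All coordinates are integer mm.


cube([4184, 265, 3164]);


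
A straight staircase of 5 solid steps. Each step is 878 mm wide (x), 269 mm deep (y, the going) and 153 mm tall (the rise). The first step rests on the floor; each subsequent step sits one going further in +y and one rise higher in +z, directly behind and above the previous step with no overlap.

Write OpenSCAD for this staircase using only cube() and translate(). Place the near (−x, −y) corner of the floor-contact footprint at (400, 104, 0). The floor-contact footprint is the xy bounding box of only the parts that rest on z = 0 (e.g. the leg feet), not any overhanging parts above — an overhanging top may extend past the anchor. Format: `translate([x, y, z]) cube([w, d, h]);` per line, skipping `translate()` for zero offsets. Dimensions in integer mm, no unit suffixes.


translate([400, 104, 0]) cube([878, 269, 153]);
translate([400, 373, 153]) cube([878, 269, 153]);
translate([400, 642, 306]) cube([878, 269, 153]);
translate([400, 911, 459]) cube([878, 269, 153]);
translate([400, 1180, 612]) cube([878, 269, 153]);


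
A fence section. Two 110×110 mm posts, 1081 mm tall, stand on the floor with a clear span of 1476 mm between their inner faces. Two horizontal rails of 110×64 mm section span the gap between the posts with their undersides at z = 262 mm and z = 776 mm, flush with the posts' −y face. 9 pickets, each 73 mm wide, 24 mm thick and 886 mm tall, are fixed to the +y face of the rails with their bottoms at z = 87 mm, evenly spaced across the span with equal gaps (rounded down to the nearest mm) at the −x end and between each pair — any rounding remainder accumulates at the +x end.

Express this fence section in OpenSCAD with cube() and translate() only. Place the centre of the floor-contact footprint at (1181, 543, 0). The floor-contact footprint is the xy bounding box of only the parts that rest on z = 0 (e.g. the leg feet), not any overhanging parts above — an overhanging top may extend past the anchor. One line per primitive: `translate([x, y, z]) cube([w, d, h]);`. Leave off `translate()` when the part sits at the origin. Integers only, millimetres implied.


translate([333, 488, 0]) cube([110, 110, 1081]);
translate([1919, 488, 0]) cube([110, 110, 1081]);
translate([443, 488, 262]) cube([1476, 110, 64]);
translate([443, 488, 776]) cube([1476, 110, 64]);
translate([524, 598, 87]) cube([73, 24, 886]);
translate([678, 598, 87]) cube([73, 24, 886]);
translate([832, 598, 87]) cube([73, 24, 886]);
translate([986, 598, 87]) cube([73, 24, 886]);
translate([1140, 598, 87]) cube([73, 24, 886]);
translate([1294, 598, 87]) cube([73, 24, 886]);
translate([1448, 598, 87]) cube([73, 24, 886]);
translate([1602, 598, 87]) cube([73, 24, 886]);
translate([1756, 598, 87]) cube([73, 24, 886]);


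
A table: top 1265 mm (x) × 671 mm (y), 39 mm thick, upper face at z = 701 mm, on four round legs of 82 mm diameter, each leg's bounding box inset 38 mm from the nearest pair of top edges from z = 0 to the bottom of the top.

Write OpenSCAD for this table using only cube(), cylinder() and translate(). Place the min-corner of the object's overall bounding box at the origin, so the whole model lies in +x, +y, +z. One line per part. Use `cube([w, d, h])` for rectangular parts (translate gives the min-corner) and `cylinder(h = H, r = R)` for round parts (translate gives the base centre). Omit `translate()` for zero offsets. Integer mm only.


translate([0, 0, 662]) cube([1265, 671, 39]);
translate([79, 79, 0]) cylinder(h = 662, r = 41);
translate([1186, 79, 0]) cylinder(h = 662, r = 41);
translate([79, 592, 0]) cylinder(h = 662, r = 41);
translate([1186, 592, 0]) cylinder(h = 662, r = 41);


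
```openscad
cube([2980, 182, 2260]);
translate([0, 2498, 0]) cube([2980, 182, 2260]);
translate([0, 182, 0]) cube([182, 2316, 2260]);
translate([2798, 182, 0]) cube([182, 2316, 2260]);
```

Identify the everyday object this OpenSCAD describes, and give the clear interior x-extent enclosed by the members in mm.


A house (or room) frame. The interior width is 2616 mm.

Four 2260 mm walls enclosing a rectangle with no floor or roof — a room or house frame. Outside width is 2980 mm and wall thickness is 182 mm, so the interior width is 2980 − 2 × 182 = 2616 mm.


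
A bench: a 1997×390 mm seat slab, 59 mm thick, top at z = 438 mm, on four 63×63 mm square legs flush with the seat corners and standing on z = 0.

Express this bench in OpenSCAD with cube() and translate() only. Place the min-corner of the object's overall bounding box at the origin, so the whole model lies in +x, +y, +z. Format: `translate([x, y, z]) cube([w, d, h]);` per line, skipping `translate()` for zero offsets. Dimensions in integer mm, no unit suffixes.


// leg_h = 438 − 59 = 379
translate([0, 0, 379]) cube([1997, 390, 59]);
cube([63, 63, 379]);
translate([0, 327, 0]) cube([63, 63, 379]);
translate([1934, 0, 0]) cube([63, 63, 379]);
translate([1934, 327, 0]) cube([63, 63, 379]);


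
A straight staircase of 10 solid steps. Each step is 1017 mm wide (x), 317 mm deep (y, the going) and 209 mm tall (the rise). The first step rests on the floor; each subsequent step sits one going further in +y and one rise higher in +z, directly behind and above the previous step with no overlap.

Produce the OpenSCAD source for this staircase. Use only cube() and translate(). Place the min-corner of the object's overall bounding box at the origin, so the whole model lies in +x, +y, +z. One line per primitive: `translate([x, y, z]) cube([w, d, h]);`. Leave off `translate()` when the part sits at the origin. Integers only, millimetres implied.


cube([1017, 317, 209]);
translate([0, 317, 209]) cube([1017, 317, 209]);
translate([0, 634, 418]) cube([1017, 317, 209]);
translate([0, 951, 627]) cube([1017, 317, 209]);
translate([0, 1268, 836]) cube([1017, 317, 209]);
translate([0, 1585, 1045]) cube([1017, 317, 209]);
translate([0, 1902, 1254]) cube([1017, 317, 209]);
translate([0, 2219, 1463]) cube([1017, 317, 209]);
translate([0, 2536, 1672]) cube([1017, 317, 209]);
translate([0, 2853, 1881]) cube([1017, 317, 209]);


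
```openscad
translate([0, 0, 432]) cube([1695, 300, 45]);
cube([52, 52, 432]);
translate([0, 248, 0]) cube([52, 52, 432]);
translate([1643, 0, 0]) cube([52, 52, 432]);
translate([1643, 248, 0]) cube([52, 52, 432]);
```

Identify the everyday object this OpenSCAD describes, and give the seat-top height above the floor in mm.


A bench. The seat-top height is 477 mm.

A long slab on four corner posts — a bench. The slab sits at z = 432 with thickness 45, so the top is 432 + 45 = 477 mm.


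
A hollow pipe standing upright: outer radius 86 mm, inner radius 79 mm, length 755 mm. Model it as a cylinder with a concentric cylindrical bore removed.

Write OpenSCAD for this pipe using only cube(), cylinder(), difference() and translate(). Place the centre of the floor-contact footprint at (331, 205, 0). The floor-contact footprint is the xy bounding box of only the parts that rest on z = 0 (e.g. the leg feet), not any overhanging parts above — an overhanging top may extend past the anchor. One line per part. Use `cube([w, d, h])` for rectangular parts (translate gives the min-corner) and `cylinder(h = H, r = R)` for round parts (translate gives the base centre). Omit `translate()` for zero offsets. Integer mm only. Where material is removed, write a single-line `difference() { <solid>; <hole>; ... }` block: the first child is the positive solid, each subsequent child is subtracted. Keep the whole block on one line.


difference() { translate([331, 205, 0]) cylinder(h = 755, r = 86); translate([331, 205, 0]) cylinder(h = 755, r = 79); }


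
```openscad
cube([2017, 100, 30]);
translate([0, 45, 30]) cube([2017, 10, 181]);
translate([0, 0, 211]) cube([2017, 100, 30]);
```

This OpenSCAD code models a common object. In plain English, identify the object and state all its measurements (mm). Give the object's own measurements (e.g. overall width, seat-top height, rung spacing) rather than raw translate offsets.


An I-beam lying along x, 2017 mm long. Overall section height 241 mm. Two flanges 100 mm wide (y) and 30 mm thick, one on the floor and one at the top; a web 10 mm thick runs between them, centred on the flange width.


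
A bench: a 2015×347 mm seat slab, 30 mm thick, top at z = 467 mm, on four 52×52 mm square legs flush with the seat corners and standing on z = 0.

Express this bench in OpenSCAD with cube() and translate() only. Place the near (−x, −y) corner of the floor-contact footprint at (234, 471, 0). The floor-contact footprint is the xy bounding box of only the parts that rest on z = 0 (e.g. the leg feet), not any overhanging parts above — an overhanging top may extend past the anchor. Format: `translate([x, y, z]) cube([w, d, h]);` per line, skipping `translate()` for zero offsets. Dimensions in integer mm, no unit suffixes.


// leg_h = 467 − 30 = 437
translate([234, 471, 437]) cube([2015, 347, 30]);
translate([234, 471, 0]) cube([52, 52, 437]);
translate([234, 766, 0]) cube([52, 52, 437]);
translate([2197, 471, 0]) cube([52, 52, 437]);
translate([2197, 766, 0]) cube([52, 52, 437]);


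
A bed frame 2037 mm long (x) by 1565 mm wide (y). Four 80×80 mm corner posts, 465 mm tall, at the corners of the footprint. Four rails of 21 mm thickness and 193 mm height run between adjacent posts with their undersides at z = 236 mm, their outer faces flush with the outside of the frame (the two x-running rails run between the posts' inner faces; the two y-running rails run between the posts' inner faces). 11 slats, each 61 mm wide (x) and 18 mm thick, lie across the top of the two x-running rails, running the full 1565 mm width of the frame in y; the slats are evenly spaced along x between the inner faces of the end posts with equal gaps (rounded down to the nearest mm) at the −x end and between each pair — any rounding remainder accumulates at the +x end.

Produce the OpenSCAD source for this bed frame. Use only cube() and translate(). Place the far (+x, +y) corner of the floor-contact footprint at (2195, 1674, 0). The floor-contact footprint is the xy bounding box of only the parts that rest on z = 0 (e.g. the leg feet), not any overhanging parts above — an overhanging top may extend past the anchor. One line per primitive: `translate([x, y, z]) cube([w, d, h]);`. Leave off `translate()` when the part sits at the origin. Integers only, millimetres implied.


// slat z = rail_z + rail_h = 236 + 193 = 429
// slat gap = ⌊(1877 − 11·61) / 12⌋ = 100
translate([158, 109, 0]) cube([80, 80, 465]);
translate([158, 1594, 0]) cube([80, 80, 465]);
translate([2115, 109, 0]) cube([80, 80, 465]);
translate([2115, 1594, 0]) cube([80, 80, 465]);
translate([238, 109, 236]) cube([1877, 21, 193]);
translate([238, 1653, 236]) cube([1877, 21, 193]);
translate([158, 189, 236]) cube([21, 1405, 193]);
translate([2174, 189, 236]) cube([21, 1405, 193]);
translate([338, 109, 429]) cube([61, 1565, 18]);
translate([499, 109, 429]) cube([61, 1565, 18]);
translate([660, 109, 429]) cube([61, 1565, 18]);
translate([821, 109, 429]) cube([61, 1565, 18]);
translate([982, 109, 429]) cube([61, 1565, 18]);
translate([1143, 109, 429]) cube([61, 1565, 18]);
translate([1304, 109, 429]) cube([61, 1565, 18]);
translate([1465, 109, 429]) cube([61, 1565, 18]);
translate([1626, 109, 429]) cube([61, 1565, 18]);
translate([1787, 109, 429]) cube([61, 1565, 18]);
translate([1948, 109, 429]) cube([61, 1565, 18]);


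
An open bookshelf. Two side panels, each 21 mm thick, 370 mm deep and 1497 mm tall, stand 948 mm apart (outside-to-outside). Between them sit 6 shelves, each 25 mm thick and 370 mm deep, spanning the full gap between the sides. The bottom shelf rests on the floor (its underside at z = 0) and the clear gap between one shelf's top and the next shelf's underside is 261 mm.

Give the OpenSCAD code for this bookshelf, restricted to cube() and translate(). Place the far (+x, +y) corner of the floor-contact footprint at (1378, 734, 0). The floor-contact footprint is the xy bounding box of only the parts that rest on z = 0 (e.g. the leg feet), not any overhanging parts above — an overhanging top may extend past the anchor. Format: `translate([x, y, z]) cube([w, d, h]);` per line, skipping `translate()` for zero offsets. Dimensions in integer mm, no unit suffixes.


translate([430, 364, 0]) cube([21, 370, 1497]);
translate([1357, 364, 0]) cube([21, 370, 1497]);
translate([451, 364, 0]) cube([906, 370, 25]);
translate([451, 364, 286]) cube([906, 370, 25]);
translate([451, 364, 572]) cube([906, 370, 25]);
translate([451, 364, 858]) cube([906, 370, 25]);
translate([451, 364, 1144]) cube([906, 370, 25]);
translate([451, 364, 1430]) cube([906, 370, 25]);


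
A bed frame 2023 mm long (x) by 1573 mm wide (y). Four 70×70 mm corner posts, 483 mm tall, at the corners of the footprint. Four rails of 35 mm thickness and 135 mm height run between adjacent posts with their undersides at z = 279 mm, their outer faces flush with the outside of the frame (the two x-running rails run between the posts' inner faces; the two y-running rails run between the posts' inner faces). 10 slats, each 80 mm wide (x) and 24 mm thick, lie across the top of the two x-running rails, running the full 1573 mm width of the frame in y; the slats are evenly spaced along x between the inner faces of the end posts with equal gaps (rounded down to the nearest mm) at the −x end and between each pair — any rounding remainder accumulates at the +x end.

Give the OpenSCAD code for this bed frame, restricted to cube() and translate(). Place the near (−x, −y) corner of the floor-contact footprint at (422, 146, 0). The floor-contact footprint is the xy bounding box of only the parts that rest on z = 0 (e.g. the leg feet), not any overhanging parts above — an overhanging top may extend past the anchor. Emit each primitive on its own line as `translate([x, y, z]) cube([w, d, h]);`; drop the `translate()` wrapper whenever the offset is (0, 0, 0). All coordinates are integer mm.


// slat z = rail_z + rail_h = 279 + 135 = 414
// slat gap = ⌊(1883 − 10·80) / 11⌋ = 98
translate([422, 146, 0]) cube([70, 70, 483]);
translate([422, 1649, 0]) cube([70, 70, 483]);
translate([2375, 146, 0]) cube([70, 70, 483]);
translate([2375, 1649, 0]) cube([70, 70, 483]);
translate([492, 146, 279]) cube([1883, 35, 135]);
translate([492, 1684, 279]) cube([1883, 35, 135]);
translate([422, 216, 279]) cube([35, 1433, 135]);
translate([2410, 216, 279]) cube([35, 1433, 135]);
translate([590, 146, 414]) cube([80, 1573, 24]);
translate([768, 146, 414]) cube([80, 1573, 24]);
translate([946, 146, 414]) cube([80, 1573, 24]);
translate([1124, 146, 414]) cube([80, 1573, 24]);
translate([1302, 146, 414]) cube([80, 1573, 24]);
translate([1480, 146, 414]) cube([80, 1573, 24]);
translate([1658, 146, 414]) cube([80, 1573, 24]);
translate([1836, 146, 414]) cube([80, 1573, 24]);
translate([2014, 146, 414]) cube([80, 1573, 24]);
translate([2192, 146, 414]) cube([80, 1573, 24]);


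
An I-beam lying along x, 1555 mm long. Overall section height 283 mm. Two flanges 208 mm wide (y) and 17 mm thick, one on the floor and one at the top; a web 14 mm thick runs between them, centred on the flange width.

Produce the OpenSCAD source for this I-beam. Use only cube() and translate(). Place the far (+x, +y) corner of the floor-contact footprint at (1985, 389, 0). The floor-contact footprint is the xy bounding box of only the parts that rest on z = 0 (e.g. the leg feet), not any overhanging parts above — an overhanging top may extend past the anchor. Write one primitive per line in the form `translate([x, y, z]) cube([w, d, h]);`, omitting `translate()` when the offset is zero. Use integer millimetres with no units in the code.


translate([430, 181, 0]) cube([1555, 208, 17]);
translate([430, 278, 17]) cube([1555, 14, 249]);
translate([430, 181, 266]) cube([1555, 208, 17]);


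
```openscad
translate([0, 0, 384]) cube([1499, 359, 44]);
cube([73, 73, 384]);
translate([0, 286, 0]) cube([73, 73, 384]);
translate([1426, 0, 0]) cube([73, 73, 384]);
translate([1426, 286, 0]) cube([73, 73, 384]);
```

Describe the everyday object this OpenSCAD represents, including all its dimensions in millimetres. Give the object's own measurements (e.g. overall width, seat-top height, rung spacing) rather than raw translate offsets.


A long wooden bench with a 1499 mm (x) × 359 mm (y) seat, 44 mm thick, its top surface 428 mm above the floor. Four 73 mm square legs at the seat corners, flush with the edges, run from z = 0 to the seat underside.
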